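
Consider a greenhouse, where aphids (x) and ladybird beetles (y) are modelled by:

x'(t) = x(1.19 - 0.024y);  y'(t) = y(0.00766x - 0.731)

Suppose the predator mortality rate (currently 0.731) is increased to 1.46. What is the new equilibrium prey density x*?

x* ≈ 191

At the interior fixed point, setting dy/dt = 0 with y > 0 fixes x* = (predator death rate)/(xy coefficient) — independent of the other coefficients.
With the change, x* = 1.46/0.00766 = 191; it rises from 95.4.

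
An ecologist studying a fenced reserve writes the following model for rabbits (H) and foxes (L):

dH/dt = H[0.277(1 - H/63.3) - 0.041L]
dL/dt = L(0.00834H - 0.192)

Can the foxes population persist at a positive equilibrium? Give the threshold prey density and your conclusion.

The predator equation gives dL/dt > 0 only when H > 0.192/0.00834 = 23.
Without the predator, H → K = 63.3. Since 63.3 > 23, the predator can invade and persist.

Threshold H = 23; K > 23, so yes, the predator persists.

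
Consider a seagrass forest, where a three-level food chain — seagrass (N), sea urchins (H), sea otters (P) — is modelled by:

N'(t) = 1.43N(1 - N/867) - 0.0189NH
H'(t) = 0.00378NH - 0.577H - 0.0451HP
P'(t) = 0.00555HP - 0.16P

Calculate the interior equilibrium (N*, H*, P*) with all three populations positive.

From dP/dt = 0: 0.00555H* = 0.16, so H* = 28.8.
From dN/dt = 0: 1.43(1 - N*/867) = 0.0189·28.8, giving N* = 867·(1 - 0.381) = 537.
From dH/dt = 0: 0.00378·537 - 0.577 = 0.0451P*, so P* = 1.45/0.0451 = 32.2.

N* ≈ 537, H* ≈ 28.8, P* ≈ 32.2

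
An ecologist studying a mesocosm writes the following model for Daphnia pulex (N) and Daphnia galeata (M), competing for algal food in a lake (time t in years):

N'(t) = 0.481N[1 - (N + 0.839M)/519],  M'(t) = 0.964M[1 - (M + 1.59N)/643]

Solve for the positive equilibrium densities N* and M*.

Setting both brackets to zero gives the nullclines N + 0.839M = 519 and 1.59N + M = 643.
Substituting M = 643 - 1.59N into the first: N(1 - 0.839·1.59) = 519 - 0.839·643.
So N* = -20.5/-0.334 = 61.3, and then M* = 643 - 1.59·61.3 = 546.

N* ≈ 61.3, M* ≈ 546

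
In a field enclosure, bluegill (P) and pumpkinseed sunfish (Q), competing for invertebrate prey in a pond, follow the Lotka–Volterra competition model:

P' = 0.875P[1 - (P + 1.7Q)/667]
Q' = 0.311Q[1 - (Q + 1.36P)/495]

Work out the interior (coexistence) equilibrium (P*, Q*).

P* ≈ 133, Q* ≈ 314

Setting both brackets to zero gives the nullclines P + 1.7Q = 667 and 1.36P + Q = 495.
Substituting Q = 495 - 1.36P into the first: P(1 - 1.7·1.36) = 667 - 1.7·495.
So P* = -174/-1.31 = 133, and then Q* = 495 - 1.36·133 = 314.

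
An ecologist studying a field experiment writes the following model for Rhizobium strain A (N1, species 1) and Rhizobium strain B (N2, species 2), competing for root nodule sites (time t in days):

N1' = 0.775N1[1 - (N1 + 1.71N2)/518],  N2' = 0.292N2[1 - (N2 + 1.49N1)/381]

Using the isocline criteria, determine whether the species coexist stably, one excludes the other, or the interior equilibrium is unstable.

unstable coexistence (outcome depends on initial conditions)

Compare the nullcline intercepts: K1/α12 = 518/1.71 = 303 < K2 = 381; K2/α21 = 381/1.49 = 256 < K1 = 518.
Since both are reversed, neither can invade when rare; the interior point is a saddle.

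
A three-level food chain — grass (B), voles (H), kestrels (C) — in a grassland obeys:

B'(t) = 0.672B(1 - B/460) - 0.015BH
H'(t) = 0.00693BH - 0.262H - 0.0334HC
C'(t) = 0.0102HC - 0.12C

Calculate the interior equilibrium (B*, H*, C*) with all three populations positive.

From dC/dt = 0: 0.0102H* = 0.12, so H* = 11.8.
From dB/dt = 0: 0.672(1 - B*/460) = 0.015·11.8, giving B* = 460·(1 - 0.263) = 339.
From dH/dt = 0: 0.00693·339 - 0.262 = 0.0334C*, so C* = 2.09/0.0334 = 62.5.

B* ≈ 339, H* ≈ 11.8, C* ≈ 62.5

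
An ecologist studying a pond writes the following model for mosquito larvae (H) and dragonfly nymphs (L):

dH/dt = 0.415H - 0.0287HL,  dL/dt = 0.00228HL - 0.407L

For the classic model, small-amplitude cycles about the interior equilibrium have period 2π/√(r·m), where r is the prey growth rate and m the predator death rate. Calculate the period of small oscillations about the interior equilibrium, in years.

T ≈ 15.3 years

Here r = 0.415 and m = 0.407, so r·m = 0.169.
ω = √0.169 = 0.411 per year, hence T = 2π/ω ≈ 15.3 years.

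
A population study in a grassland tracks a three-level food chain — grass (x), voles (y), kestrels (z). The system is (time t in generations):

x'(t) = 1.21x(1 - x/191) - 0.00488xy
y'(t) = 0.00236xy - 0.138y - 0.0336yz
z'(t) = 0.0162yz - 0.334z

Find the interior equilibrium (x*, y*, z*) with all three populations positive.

From dz/dt = 0: 0.0162y* = 0.334, so y* = 20.6.
From dx/dt = 0: 1.21(1 - x*/191) = 0.00488·20.6, giving x* = 191·(1 - 0.0832) = 175.
From dy/dt = 0: 0.00236·175 - 0.138 = 0.0336z*, so z* = 0.275/0.0336 = 8.19.

x* ≈ 175, y* ≈ 20.6, z* ≈ 8.19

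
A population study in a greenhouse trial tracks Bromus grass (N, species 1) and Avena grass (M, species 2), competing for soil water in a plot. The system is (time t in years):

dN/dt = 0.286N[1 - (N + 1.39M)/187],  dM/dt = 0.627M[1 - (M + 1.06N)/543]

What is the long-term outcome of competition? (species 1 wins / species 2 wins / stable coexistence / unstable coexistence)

Compare the nullcline intercepts: K1/α12 = 187/1.39 = 135 < K2 = 543; K2/α21 = 543/1.06 = 512 > K1 = 187.
Since the inequalities point opposite ways, species 2 can invade but species 1 cannot.

species 2 excludes species 1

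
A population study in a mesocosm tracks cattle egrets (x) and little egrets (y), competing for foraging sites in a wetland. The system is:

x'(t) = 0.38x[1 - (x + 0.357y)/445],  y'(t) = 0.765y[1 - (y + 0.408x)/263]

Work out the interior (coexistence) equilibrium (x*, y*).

Setting both brackets to zero gives the nullclines x + 0.357y = 445 and 0.408x + y = 263.
Substituting y = 263 - 0.408x into the first: x(1 - 0.357·0.408) = 445 - 0.357·263.
So x* = 351/0.854 = 411, and then y* = 263 - 0.408·411 = 95.3.

x* ≈ 411, y* ≈ 95.3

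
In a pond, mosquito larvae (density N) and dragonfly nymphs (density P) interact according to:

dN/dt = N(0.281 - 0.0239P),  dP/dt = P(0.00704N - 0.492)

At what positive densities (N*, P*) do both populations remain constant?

Set dP/dt = 0 with P > 0: 0.00704N - 0.492 = 0, so N* = 0.492/0.00704 = 69.9.
Set dN/dt = 0 with N > 0: 0.281 - 0.0239P = 0, so P* = 0.281/0.0239 = 11.8.

N* ≈ 69.9, P* ≈ 11.8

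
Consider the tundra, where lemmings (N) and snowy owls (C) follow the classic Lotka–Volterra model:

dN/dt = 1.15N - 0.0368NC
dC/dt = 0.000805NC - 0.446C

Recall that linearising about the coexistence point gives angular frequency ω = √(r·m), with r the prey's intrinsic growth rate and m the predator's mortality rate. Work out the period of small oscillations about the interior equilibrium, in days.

Here r = 1.15 and m = 0.446, so r·m = 0.513.
ω = √0.513 = 0.716 per day, hence T = 2π/ω ≈ 8.77 days.

T ≈ 8.77 days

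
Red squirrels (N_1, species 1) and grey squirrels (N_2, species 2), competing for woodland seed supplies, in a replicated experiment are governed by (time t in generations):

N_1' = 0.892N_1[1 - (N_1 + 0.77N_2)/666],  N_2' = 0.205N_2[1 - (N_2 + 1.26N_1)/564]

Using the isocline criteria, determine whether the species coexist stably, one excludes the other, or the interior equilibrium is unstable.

species 1 excludes species 2

Compare the nullcline intercepts: K1/α12 = 666/0.77 = 865 > K2 = 564; K2/α21 = 564/1.26 = 448 < K1 = 666.
Since the inequalities point opposite ways, species 1 can invade but species 2 cannot.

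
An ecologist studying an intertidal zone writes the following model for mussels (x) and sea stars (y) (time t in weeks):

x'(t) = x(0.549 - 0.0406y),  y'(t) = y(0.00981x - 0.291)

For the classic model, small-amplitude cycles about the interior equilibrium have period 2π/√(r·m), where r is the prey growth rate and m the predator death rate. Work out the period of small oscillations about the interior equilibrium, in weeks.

T ≈ 15.7 weeks

Here r = 0.549 and m = 0.291, so r·m = 0.16.
ω = √0.16 = 0.4 per week, hence T = 2π/ω ≈ 15.7 weeks.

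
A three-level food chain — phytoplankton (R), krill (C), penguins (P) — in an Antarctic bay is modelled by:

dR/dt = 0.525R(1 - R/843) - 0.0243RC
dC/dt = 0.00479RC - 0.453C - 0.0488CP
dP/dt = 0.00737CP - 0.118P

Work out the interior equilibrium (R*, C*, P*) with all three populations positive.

R* ≈ 218, C* ≈ 16, P* ≈ 12.1

From dP/dt = 0: 0.00737C* = 0.118, so C* = 16.
From dR/dt = 0: 0.525(1 - R*/843) = 0.0243·16, giving R* = 843·(1 - 0.741) = 218.
From dC/dt = 0: 0.00479·218 - 0.453 = 0.0488P*, so P* = 0.593/0.0488 = 12.1.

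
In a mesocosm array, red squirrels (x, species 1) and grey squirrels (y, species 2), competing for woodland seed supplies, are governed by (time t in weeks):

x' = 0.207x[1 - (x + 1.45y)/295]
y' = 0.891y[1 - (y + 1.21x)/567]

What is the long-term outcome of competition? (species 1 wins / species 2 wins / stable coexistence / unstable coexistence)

species 2 excludes species 1

Compare the nullcline intercepts: K1/α12 = 295/1.45 = 203 < K2 = 567; K2/α21 = 567/1.21 = 469 > K1 = 295.
Since the inequalities point opposite ways, species 2 can invade but species 1 cannot.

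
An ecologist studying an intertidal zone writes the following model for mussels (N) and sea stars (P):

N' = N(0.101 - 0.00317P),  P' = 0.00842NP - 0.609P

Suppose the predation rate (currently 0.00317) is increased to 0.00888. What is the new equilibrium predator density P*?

P* ≈ 11.4

At the interior fixed point, setting dN/dt = 0 with N > 0 fixes P* = (prey growth rate)/(NP coefficient) — independent of the other coefficients.
With the change, P* = 0.101/0.00888 = 11.4; it falls from 31.9.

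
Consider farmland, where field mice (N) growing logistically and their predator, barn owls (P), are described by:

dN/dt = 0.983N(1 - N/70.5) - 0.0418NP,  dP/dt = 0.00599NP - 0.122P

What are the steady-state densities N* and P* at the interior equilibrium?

N* ≈ 20.4, P* ≈ 16.7

From dP/dt = 0 with P > 0: 0.00599N* = 0.122, so N* = 20.4.
Substitute into dN/dt = 0: 0.983(1 - 20.4/70.5) = 0.0418P*.
The bracket is 0.711, giving P* = 0.699/0.0418 = 16.7.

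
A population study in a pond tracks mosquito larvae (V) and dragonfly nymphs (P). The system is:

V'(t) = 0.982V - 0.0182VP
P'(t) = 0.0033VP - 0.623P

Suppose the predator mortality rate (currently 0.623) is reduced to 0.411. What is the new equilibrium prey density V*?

V* ≈ 125

At the interior fixed point, setting dP/dt = 0 with P > 0 fixes V* = (predator death rate)/(VP coefficient) — independent of the other coefficients.
With the change, V* = 0.411/0.0033 = 125; it falls from 189.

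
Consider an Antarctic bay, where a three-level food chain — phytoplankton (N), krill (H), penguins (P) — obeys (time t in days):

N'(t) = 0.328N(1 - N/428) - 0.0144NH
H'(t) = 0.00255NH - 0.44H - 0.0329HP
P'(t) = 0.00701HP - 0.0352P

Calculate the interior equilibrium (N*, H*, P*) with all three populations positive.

From dP/dt = 0: 0.00701H* = 0.0352, so H* = 5.02.
From dN/dt = 0: 0.328(1 - N*/428) = 0.0144·5.02, giving N* = 428·(1 - 0.22) = 334.
From dH/dt = 0: 0.00255·334 - 0.44 = 0.0329P*, so P* = 0.411/0.0329 = 12.5.

N* ≈ 334, H* ≈ 5.02, P* ≈ 12.5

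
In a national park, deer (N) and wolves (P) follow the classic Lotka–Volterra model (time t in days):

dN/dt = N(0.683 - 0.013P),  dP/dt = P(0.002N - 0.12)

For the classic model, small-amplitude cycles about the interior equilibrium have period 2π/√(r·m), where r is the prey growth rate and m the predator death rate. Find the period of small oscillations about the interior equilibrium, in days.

Here r = 0.683 and m = 0.12, so r·m = 0.082.
ω = √0.082 = 0.286 per day, hence T = 2π/ω ≈ 21.9 days.

T ≈ 21.9 days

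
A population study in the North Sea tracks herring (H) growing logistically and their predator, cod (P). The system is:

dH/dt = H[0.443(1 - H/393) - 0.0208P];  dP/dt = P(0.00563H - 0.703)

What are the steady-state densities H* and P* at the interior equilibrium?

From dP/dt = 0 with P > 0: 0.00563H* = 0.703, so H* = 125.
Substitute into dH/dt = 0: 0.443(1 - 125/393) = 0.0208P*.
The bracket is 0.682, giving P* = 0.302/0.0208 = 14.5.

H* ≈ 125, P* ≈ 14.5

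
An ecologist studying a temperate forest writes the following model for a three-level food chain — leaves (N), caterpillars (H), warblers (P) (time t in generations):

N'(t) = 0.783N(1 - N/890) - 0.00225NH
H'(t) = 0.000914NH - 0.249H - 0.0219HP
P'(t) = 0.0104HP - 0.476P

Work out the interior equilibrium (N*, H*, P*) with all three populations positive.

N* ≈ 773, H* ≈ 45.8, P* ≈ 20.9

From dP/dt = 0: 0.0104H* = 0.476, so H* = 45.8.
From dN/dt = 0: 0.783(1 - N*/890) = 0.00225·45.8, giving N* = 890·(1 - 0.132) = 773.
From dH/dt = 0: 0.000914·773 - 0.249 = 0.0219P*, so P* = 0.457/0.0219 = 20.9.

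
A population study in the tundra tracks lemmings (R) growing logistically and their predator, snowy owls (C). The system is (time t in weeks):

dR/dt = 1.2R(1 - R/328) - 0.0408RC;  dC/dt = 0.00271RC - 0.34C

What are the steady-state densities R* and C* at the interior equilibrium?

R* ≈ 125, C* ≈ 18.2

From dC/dt = 0 with C > 0: 0.00271R* = 0.34, so R* = 125.
Substitute into dR/dt = 0: 1.2(1 - 125/328) = 0.0408C*.
The bracket is 0.617, giving C* = 0.741/0.0408 = 18.2.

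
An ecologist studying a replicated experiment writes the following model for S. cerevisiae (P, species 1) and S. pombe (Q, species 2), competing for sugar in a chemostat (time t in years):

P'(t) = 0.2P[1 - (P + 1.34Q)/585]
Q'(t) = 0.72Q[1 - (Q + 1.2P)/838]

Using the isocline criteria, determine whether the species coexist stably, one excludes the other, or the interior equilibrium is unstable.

Compare the nullcline intercepts: K1/α12 = 585/1.34 = 437 < K2 = 838; K2/α21 = 838/1.2 = 698 > K1 = 585.
Since the inequalities point opposite ways, species 2 can invade but species 1 cannot.

species 2 excludes species 1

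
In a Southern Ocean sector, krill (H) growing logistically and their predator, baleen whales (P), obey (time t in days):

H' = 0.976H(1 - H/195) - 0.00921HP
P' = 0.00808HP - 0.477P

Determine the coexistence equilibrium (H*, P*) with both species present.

H* ≈ 59, P* ≈ 73.9

From dP/dt = 0 with P > 0: 0.00808H* = 0.477, so H* = 59.
Substitute into dH/dt = 0: 0.976(1 - 59/195) = 0.00921P*.
The bracket is 0.697, giving P* = 0.681/0.00921 = 73.9.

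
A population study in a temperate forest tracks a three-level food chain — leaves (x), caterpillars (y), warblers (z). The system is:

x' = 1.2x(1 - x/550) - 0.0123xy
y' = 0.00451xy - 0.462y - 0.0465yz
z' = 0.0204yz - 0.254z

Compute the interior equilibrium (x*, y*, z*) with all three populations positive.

From dz/dt = 0: 0.0204y* = 0.254, so y* = 12.5.
From dx/dt = 0: 1.2(1 - x*/550) = 0.0123·12.5, giving x* = 550·(1 - 0.128) = 480.
From dy/dt = 0: 0.00451·480 - 0.462 = 0.0465z*, so z* = 1.7/0.0465 = 36.6.

x* ≈ 480, y* ≈ 12.5, z* ≈ 36.6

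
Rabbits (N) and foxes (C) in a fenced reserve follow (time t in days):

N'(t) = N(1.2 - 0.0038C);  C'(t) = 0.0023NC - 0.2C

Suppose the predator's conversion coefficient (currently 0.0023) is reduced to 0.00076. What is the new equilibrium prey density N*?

At the interior fixed point, setting dC/dt = 0 with C > 0 fixes N* = (predator death rate)/(NC coefficient) — independent of the other coefficients.
With the change, N* = 0.2/0.00076 = 263; it rises from 87.

N* ≈ 263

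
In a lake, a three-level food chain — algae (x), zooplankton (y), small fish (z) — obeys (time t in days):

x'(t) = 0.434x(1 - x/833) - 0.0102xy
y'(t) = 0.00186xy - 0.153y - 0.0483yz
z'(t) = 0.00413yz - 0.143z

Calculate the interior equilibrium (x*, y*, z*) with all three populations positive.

From dz/dt = 0: 0.00413y* = 0.143, so y* = 34.6.
From dx/dt = 0: 0.434(1 - x*/833) = 0.0102·34.6, giving x* = 833·(1 - 0.814) = 155.
From dy/dt = 0: 0.00186·155 - 0.153 = 0.0483z*, so z* = 0.136/0.0483 = 2.81.

x* ≈ 155, y* ≈ 34.6, z* ≈ 2.81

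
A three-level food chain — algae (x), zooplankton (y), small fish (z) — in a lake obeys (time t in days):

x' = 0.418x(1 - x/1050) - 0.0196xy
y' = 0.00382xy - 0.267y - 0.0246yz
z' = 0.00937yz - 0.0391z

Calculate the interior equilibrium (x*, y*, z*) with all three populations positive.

From dz/dt = 0: 0.00937y* = 0.0391, so y* = 4.17.
From dx/dt = 0: 0.418(1 - x*/1050) = 0.0196·4.17, giving x* = 1050·(1 - 0.196) = 845.
From dy/dt = 0: 0.00382·845 - 0.267 = 0.0246z*, so z* = 2.96/0.0246 = 120.

x* ≈ 845, y* ≈ 4.17, z* ≈ 120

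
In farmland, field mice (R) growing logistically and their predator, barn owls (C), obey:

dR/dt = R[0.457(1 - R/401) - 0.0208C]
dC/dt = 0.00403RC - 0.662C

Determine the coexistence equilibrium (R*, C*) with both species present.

R* ≈ 164, C* ≈ 13

From dC/dt = 0 with C > 0: 0.00403R* = 0.662, so R* = 164.
Substitute into dR/dt = 0: 0.457(1 - 164/401) = 0.0208C*.
The bracket is 0.59, giving C* = 0.27/0.0208 = 13.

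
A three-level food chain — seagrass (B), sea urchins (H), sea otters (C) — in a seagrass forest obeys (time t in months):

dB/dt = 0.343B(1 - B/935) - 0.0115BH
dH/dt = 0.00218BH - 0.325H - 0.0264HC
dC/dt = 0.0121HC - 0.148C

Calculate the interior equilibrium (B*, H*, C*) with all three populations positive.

From dC/dt = 0: 0.0121H* = 0.148, so H* = 12.2.
From dB/dt = 0: 0.343(1 - B*/935) = 0.0115·12.2, giving B* = 935·(1 - 0.41) = 552.
From dH/dt = 0: 0.00218·552 - 0.325 = 0.0264C*, so C* = 0.877/0.0264 = 33.2.

B* ≈ 552, H* ≈ 12.2, C* ≈ 33.2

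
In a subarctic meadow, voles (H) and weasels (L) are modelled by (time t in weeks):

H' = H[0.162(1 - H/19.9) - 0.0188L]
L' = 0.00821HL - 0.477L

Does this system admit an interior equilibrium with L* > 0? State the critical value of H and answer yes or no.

Threshold H = 58.1; K < 58.1, so no, the predator goes extinct.

The predator equation gives dL/dt > 0 only when H > 0.477/0.00821 = 58.1.
Without the predator, H → K = 19.9. Since 19.9 < 58.1, the predator cannot invade.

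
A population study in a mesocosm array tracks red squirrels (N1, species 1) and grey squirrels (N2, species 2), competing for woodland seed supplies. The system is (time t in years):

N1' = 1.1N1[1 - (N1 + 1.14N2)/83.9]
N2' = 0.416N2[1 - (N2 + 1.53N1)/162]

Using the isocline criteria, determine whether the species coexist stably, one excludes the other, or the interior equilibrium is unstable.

species 2 excludes species 1

Compare the nullcline intercepts: K1/α12 = 83.9/1.14 = 73.6 < K2 = 162; K2/α21 = 162/1.53 = 106 > K1 = 83.9.
Since the inequalities point opposite ways, species 2 can invade but species 1 cannot.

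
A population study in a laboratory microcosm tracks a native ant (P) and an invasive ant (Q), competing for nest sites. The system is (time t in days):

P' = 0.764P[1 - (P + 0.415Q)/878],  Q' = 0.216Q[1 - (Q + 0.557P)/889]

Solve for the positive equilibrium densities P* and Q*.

P* ≈ 662, Q* ≈ 520

Setting both brackets to zero gives the nullclines P + 0.415Q = 878 and 0.557P + Q = 889.
Substituting Q = 889 - 0.557P into the first: P(1 - 0.415·0.557) = 878 - 0.415·889.
So P* = 509/0.769 = 662, and then Q* = 889 - 0.557·662 = 520.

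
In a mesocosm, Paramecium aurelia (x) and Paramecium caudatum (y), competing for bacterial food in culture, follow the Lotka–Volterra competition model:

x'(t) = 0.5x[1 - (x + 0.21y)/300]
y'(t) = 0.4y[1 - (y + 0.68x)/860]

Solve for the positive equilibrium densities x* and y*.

x* ≈ 139, y* ≈ 765

Setting both brackets to zero gives the nullclines x + 0.21y = 300 and 0.68x + y = 860.
Substituting y = 860 - 0.68x into the first: x(1 - 0.21·0.68) = 300 - 0.21·860.
So x* = 119/0.857 = 139, and then y* = 860 - 0.68·139 = 765.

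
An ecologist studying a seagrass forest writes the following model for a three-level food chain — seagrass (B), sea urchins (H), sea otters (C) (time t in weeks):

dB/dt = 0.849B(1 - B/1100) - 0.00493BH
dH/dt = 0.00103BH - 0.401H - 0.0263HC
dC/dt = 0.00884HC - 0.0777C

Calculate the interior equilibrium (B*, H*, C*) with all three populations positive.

From dC/dt = 0: 0.00884H* = 0.0777, so H* = 8.79.
From dB/dt = 0: 0.849(1 - B*/1100) = 0.00493·8.79, giving B* = 1100·(1 - 0.051) = 1040.
From dH/dt = 0: 0.00103·1040 - 0.401 = 0.0263C*, so C* = 0.674/0.0263 = 25.6.

B* ≈ 1040, H* ≈ 8.79, C* ≈ 25.6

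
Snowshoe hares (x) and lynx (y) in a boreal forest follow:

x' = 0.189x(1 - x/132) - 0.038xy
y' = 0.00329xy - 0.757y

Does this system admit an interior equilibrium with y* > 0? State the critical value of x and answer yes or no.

Threshold x = 230; K < 230, so no, the predator goes extinct.

The predator equation gives dy/dt > 0 only when x > 0.757/0.00329 = 230.
Without the predator, x → K = 132. Since 132 < 230, the predator cannot invade.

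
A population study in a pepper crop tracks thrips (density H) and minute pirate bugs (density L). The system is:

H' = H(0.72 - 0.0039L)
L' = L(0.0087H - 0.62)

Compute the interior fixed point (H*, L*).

Set dL/dt = 0 with L > 0: 0.0087H - 0.62 = 0, so H* = 0.62/0.0087 = 71.3.
Set dH/dt = 0 with H > 0: 0.72 - 0.0039L = 0, so L* = 0.72/0.0039 = 185.

H* ≈ 71.3, L* ≈ 185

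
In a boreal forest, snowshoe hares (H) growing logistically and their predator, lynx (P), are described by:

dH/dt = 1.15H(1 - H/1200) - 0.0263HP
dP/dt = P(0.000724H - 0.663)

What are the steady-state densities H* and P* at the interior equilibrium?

H* ≈ 916, P* ≈ 10.4

From dP/dt = 0 with P > 0: 0.000724H* = 0.663, so H* = 916.
Substitute into dH/dt = 0: 1.15(1 - 916/1200) = 0.0263P*.
The bracket is 0.237, giving P* = 0.272/0.0263 = 10.4.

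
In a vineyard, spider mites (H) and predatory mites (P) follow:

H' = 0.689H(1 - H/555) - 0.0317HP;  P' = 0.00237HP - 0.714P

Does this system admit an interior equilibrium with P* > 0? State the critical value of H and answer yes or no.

The predator equation gives dP/dt > 0 only when H > 0.714/0.00237 = 301.
Without the predator, H → K = 555. Since 555 > 301, the predator can invade and persist.

Threshold H = 301; K > 301, so yes, the predator persists.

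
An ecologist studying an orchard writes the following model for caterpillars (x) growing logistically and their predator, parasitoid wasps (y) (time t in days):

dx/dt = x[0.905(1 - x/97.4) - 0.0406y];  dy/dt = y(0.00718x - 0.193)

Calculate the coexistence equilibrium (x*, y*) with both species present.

From dy/dt = 0 with y > 0: 0.00718x* = 0.193, so x* = 26.9.
Substitute into dx/dt = 0: 0.905(1 - 26.9/97.4) = 0.0406y*.
The bracket is 0.724, giving y* = 0.655/0.0406 = 16.1.

x* ≈ 26.9, y* ≈ 16.1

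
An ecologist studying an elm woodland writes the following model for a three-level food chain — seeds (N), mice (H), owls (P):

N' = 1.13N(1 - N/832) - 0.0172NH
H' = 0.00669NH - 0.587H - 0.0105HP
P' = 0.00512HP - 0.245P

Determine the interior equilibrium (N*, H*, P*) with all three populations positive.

N* ≈ 226, H* ≈ 47.9, P* ≈ 88.1

From dP/dt = 0: 0.00512H* = 0.245, so H* = 47.9.
From dN/dt = 0: 1.13(1 - N*/832) = 0.0172·47.9, giving N* = 832·(1 - 0.728) = 226.
From dH/dt = 0: 0.00669·226 - 0.587 = 0.0105P*, so P* = 0.925/0.0105 = 88.1.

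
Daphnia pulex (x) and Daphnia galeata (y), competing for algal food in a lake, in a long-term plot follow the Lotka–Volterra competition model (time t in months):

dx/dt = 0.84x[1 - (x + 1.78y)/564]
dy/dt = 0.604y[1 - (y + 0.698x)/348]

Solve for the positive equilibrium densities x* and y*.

Setting both brackets to zero gives the nullclines x + 1.78y = 564 and 0.698x + y = 348.
Substituting y = 348 - 0.698x into the first: x(1 - 1.78·0.698) = 564 - 1.78·348.
So x* = -55.4/-0.242 = 229, and then y* = 348 - 0.698·229 = 188.

x* ≈ 229, y* ≈ 188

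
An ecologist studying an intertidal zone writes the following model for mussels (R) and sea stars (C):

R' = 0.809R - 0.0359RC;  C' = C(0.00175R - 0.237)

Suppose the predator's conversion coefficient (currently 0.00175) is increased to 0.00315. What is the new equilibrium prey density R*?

At the interior fixed point, setting dC/dt = 0 with C > 0 fixes R* = (predator death rate)/(RC coefficient) — independent of the other coefficients.
With the change, R* = 0.237/0.00315 = 75.2; it falls from 135.

R* ≈ 75.2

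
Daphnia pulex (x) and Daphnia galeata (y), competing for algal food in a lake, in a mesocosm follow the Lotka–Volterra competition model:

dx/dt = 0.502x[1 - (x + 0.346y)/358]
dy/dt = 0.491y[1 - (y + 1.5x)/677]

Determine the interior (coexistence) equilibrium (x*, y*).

Setting both brackets to zero gives the nullclines x + 0.346y = 358 and 1.5x + y = 677.
Substituting y = 677 - 1.5x into the first: x(1 - 0.346·1.5) = 358 - 0.346·677.
So x* = 124/0.481 = 257, and then y* = 677 - 1.5·257 = 291.

x* ≈ 257, y* ≈ 291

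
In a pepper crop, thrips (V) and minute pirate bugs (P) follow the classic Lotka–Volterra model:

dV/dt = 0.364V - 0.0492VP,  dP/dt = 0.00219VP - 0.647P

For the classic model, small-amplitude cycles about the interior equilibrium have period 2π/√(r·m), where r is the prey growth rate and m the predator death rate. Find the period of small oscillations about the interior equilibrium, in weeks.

T ≈ 12.9 weeks

Here r = 0.364 and m = 0.647, so r·m = 0.236.
ω = √0.236 = 0.485 per week, hence T = 2π/ω ≈ 12.9 weeks.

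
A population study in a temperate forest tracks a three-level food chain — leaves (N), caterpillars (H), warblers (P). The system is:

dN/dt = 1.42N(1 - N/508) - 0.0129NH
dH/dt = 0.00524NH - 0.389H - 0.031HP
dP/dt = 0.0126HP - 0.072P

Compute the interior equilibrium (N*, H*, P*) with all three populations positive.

From dP/dt = 0: 0.0126H* = 0.072, so H* = 5.71.
From dN/dt = 0: 1.42(1 - N*/508) = 0.0129·5.71, giving N* = 508·(1 - 0.0519) = 482.
From dH/dt = 0: 0.00524·482 - 0.389 = 0.031P*, so P* = 2.13/0.031 = 68.9.

N* ≈ 482, H* ≈ 5.71, P* ≈ 68.9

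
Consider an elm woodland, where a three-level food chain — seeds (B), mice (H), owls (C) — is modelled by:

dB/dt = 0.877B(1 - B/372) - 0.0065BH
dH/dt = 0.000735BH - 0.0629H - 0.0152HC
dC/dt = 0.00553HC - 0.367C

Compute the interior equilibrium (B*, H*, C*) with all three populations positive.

From dC/dt = 0: 0.00553H* = 0.367, so H* = 66.4.
From dB/dt = 0: 0.877(1 - B*/372) = 0.0065·66.4, giving B* = 372·(1 - 0.492) = 189.
From dH/dt = 0: 0.000735·189 - 0.0629 = 0.0152C*, so C* = 0.076/0.0152 = 5.

B* ≈ 189, H* ≈ 66.4, C* ≈ 5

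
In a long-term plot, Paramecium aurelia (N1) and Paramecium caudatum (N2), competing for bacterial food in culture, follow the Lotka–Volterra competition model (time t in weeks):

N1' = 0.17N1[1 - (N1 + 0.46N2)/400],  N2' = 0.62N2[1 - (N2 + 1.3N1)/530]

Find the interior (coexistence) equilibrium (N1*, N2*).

N1* ≈ 389, N2* ≈ 24.9

Setting both brackets to zero gives the nullclines N1 + 0.46N2 = 400 and 1.3N1 + N2 = 530.
Substituting N2 = 530 - 1.3N1 into the first: N1(1 - 0.46·1.3) = 400 - 0.46·530.
So N1* = 156/0.402 = 389, and then N2* = 530 - 1.3·389 = 24.9.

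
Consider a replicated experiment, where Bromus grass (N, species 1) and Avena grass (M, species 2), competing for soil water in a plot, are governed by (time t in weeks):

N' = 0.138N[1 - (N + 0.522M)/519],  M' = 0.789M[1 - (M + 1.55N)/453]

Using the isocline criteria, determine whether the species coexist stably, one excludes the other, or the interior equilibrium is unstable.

Compare the nullcline intercepts: K1/α12 = 519/0.522 = 994 > K2 = 453; K2/α21 = 453/1.55 = 292 < K1 = 519.
Since the inequalities point opposite ways, species 1 can invade but species 2 cannot.

species 1 excludes species 2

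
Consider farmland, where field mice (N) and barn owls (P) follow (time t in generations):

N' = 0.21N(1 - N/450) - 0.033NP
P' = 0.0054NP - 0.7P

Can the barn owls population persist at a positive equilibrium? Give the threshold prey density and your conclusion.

Threshold N = 130; K > 130, so yes, the predator persists.

The predator equation gives dP/dt > 0 only when N > 0.7/0.0054 = 130.
Without the predator, N → K = 450. Since 450 > 130, the predator can invade and persist.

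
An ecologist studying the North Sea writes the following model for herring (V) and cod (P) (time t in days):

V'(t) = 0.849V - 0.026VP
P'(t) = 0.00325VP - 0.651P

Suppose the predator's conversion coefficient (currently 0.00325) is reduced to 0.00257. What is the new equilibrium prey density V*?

V* ≈ 253

At the interior fixed point, setting dP/dt = 0 with P > 0 fixes V* = (predator death rate)/(VP coefficient) — independent of the other coefficients.
With the change, V* = 0.651/0.00257 = 253; it rises from 200.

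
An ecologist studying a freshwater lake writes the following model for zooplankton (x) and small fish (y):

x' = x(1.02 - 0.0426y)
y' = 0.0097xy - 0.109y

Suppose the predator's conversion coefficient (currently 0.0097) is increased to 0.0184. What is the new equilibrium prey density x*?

At the interior fixed point, setting dy/dt = 0 with y > 0 fixes x* = (predator death rate)/(xy coefficient) — independent of the other coefficients.
With the change, x* = 0.109/0.0184 = 5.92; it falls from 11.2.

x* ≈ 5.92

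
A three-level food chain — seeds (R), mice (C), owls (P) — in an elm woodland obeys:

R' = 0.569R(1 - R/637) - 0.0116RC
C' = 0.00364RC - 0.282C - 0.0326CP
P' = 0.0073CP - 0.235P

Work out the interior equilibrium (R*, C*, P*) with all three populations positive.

R* ≈ 219, C* ≈ 32.2, P* ≈ 15.8

From dP/dt = 0: 0.0073C* = 0.235, so C* = 32.2.
From dR/dt = 0: 0.569(1 - R*/637) = 0.0116·32.2, giving R* = 637·(1 - 0.656) = 219.
From dC/dt = 0: 0.00364·219 - 0.282 = 0.0326P*, so P* = 0.515/0.0326 = 15.8.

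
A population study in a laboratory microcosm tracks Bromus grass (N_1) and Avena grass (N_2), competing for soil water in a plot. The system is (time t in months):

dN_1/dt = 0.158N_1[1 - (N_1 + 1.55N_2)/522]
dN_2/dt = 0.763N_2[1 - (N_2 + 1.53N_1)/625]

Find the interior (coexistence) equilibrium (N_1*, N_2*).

N_1* ≈ 326, N_2* ≈ 127

Setting both brackets to zero gives the nullclines N_1 + 1.55N_2 = 522 and 1.53N_1 + N_2 = 625.
Substituting N_2 = 625 - 1.53N_1 into the first: N_1(1 - 1.55·1.53) = 522 - 1.55·625.
So N_1* = -447/-1.37 = 326, and then N_2* = 625 - 1.53·326 = 127.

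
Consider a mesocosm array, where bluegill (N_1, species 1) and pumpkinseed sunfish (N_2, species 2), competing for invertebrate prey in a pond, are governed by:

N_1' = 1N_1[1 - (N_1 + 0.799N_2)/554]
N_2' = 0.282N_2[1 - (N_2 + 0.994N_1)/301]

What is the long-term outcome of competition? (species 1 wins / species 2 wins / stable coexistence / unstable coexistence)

species 1 excludes species 2

Compare the nullcline intercepts: K1/α12 = 554/0.799 = 693 > K2 = 301; K2/α21 = 301/0.994 = 303 < K1 = 554.
Since the inequalities point opposite ways, species 1 can invade but species 2 cannot.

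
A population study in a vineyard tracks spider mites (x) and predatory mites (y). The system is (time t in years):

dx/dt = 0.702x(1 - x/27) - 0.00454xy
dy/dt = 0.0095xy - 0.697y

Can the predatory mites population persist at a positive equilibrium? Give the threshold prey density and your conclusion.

The predator equation gives dy/dt > 0 only when x > 0.697/0.0095 = 73.4.
Without the predator, x → K = 27. Since 27 < 73.4, the predator cannot invade.

Threshold x = 73.4; K < 73.4, so no, the predator goes extinct.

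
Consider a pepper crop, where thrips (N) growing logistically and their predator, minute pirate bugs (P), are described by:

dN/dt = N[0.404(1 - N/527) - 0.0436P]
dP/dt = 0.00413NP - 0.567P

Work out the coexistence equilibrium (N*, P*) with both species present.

From dP/dt = 0 with P > 0: 0.00413N* = 0.567, so N* = 137.
Substitute into dN/dt = 0: 0.404(1 - 137/527) = 0.0436P*.
The bracket is 0.739, giving P* = 0.299/0.0436 = 6.85.

N* ≈ 137, P* ≈ 6.85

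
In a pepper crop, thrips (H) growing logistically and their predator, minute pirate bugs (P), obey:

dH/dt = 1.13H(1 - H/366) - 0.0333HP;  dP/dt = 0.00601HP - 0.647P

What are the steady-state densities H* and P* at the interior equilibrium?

H* ≈ 108, P* ≈ 24

From dP/dt = 0 with P > 0: 0.00601H* = 0.647, so H* = 108.
Substitute into dH/dt = 0: 1.13(1 - 108/366) = 0.0333P*.
The bracket is 0.706, giving P* = 0.798/0.0333 = 24.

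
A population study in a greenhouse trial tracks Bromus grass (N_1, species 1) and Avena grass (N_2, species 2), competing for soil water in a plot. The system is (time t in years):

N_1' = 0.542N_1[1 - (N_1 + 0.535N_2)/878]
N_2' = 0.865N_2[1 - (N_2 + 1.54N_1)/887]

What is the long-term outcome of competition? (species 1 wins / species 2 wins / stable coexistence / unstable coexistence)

Compare the nullcline intercepts: K1/α12 = 878/0.535 = 1640 > K2 = 887; K2/α21 = 887/1.54 = 576 < K1 = 878.
Since the inequalities point opposite ways, species 1 can invade but species 2 cannot.

species 1 excludes species 2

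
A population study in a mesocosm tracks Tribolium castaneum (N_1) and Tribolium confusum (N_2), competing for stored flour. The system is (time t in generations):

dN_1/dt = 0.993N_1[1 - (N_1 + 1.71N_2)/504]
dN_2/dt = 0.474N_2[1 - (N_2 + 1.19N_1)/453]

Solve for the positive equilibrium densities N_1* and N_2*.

N_1* ≈ 262, N_2* ≈ 142

Setting both brackets to zero gives the nullclines N_1 + 1.71N_2 = 504 and 1.19N_1 + N_2 = 453.
Substituting N_2 = 453 - 1.19N_1 into the first: N_1(1 - 1.71·1.19) = 504 - 1.71·453.
So N_1* = -271/-1.03 = 262, and then N_2* = 453 - 1.19·262 = 142.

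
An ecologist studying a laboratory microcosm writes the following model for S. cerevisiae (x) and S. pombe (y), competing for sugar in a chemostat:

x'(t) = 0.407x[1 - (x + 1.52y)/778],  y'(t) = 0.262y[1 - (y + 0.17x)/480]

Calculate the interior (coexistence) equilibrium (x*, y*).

Setting both brackets to zero gives the nullclines x + 1.52y = 778 and 0.17x + y = 480.
Substituting y = 480 - 0.17x into the first: x(1 - 1.52·0.17) = 778 - 1.52·480.
So x* = 48.4/0.742 = 65.3, and then y* = 480 - 0.17·65.3 = 469.

x* ≈ 65.3, y* ≈ 469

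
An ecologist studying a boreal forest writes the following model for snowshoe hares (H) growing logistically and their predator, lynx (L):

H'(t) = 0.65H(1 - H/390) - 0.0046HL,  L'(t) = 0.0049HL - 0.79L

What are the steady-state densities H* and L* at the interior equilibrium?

H* ≈ 161, L* ≈ 82.9

From dL/dt = 0 with L > 0: 0.0049H* = 0.79, so H* = 161.
Substitute into dH/dt = 0: 0.65(1 - 161/390) = 0.0046L*.
The bracket is 0.587, giving L* = 0.381/0.0046 = 82.9.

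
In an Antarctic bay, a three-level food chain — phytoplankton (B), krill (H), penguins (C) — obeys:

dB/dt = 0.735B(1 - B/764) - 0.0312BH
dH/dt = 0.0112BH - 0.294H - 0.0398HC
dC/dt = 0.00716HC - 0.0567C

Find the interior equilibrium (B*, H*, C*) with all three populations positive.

From dC/dt = 0: 0.00716H* = 0.0567, so H* = 7.92.
From dB/dt = 0: 0.735(1 - B*/764) = 0.0312·7.92, giving B* = 764·(1 - 0.336) = 507.
From dH/dt = 0: 0.0112·507 - 0.294 = 0.0398C*, so C* = 5.39/0.0398 = 135.

B* ≈ 507, H* ≈ 7.92, C* ≈ 135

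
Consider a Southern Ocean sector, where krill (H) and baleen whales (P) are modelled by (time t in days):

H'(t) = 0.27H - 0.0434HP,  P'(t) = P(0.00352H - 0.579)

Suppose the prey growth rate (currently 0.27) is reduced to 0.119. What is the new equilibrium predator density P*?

At the interior fixed point, setting dH/dt = 0 with H > 0 fixes P* = (prey growth rate)/(HP coefficient) — independent of the other coefficients.
With the change, P* = 0.119/0.0434 = 2.74; it falls from 6.22.

P* ≈ 2.74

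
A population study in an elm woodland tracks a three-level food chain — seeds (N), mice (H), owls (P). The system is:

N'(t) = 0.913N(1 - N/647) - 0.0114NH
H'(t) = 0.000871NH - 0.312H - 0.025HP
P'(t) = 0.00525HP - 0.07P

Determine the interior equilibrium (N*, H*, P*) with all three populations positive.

From dP/dt = 0: 0.00525H* = 0.07, so H* = 13.3.
From dN/dt = 0: 0.913(1 - N*/647) = 0.0114·13.3, giving N* = 647·(1 - 0.166) = 539.
From dH/dt = 0: 0.000871·539 - 0.312 = 0.025P*, so P* = 0.158/0.025 = 6.31.

N* ≈ 539, H* ≈ 13.3, P* ≈ 6.31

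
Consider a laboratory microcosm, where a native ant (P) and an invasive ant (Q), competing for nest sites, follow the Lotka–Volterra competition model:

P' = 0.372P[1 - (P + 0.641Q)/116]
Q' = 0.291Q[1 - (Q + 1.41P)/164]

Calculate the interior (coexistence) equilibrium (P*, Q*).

Setting both brackets to zero gives the nullclines P + 0.641Q = 116 and 1.41P + Q = 164.
Substituting Q = 164 - 1.41P into the first: P(1 - 0.641·1.41) = 116 - 0.641·164.
So P* = 10.9/0.0962 = 113, and then Q* = 164 - 1.41·113 = 4.57.

P* ≈ 113, Q* ≈ 4.57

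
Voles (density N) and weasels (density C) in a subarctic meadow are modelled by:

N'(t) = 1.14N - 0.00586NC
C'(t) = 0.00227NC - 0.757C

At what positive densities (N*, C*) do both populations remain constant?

Set dC/dt = 0 with C > 0: 0.00227N - 0.757 = 0, so N* = 0.757/0.00227 = 333.
Set dN/dt = 0 with N > 0: 1.14 - 0.00586C = 0, so C* = 1.14/0.00586 = 195.

N* ≈ 333, C* ≈ 195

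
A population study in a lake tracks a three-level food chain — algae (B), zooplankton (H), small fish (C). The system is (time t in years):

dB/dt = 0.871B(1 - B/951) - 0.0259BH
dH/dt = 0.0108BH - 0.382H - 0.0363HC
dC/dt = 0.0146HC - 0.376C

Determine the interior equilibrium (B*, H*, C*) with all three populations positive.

B* ≈ 223, H* ≈ 25.8, C* ≈ 55.7

From dC/dt = 0: 0.0146H* = 0.376, so H* = 25.8.
From dB/dt = 0: 0.871(1 - B*/951) = 0.0259·25.8, giving B* = 951·(1 - 0.766) = 223.
From dH/dt = 0: 0.0108·223 - 0.382 = 0.0363C*, so C* = 2.02/0.0363 = 55.7.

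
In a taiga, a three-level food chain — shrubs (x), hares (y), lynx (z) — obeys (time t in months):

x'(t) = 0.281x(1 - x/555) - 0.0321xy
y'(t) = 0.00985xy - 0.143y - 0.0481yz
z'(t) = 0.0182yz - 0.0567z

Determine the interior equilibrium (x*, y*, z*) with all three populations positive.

From dz/dt = 0: 0.0182y* = 0.0567, so y* = 3.12.
From dx/dt = 0: 0.281(1 - x*/555) = 0.0321·3.12, giving x* = 555·(1 - 0.356) = 357.
From dy/dt = 0: 0.00985·357 - 0.143 = 0.0481z*, so z* = 3.38/0.0481 = 70.2.

x* ≈ 357, y* ≈ 3.12, z* ≈ 70.2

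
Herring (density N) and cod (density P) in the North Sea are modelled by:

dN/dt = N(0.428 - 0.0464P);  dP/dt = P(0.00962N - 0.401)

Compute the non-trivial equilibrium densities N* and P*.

N* ≈ 41.7, P* ≈ 9.22

Set dP/dt = 0 with P > 0: 0.00962N - 0.401 = 0, so N* = 0.401/0.00962 = 41.7.
Set dN/dt = 0 with N > 0: 0.428 - 0.0464P = 0, so P* = 0.428/0.0464 = 9.22.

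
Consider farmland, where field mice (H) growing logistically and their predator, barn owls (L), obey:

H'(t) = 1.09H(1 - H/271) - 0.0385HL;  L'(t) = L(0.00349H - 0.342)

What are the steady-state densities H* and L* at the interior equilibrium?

From dL/dt = 0 with L > 0: 0.00349H* = 0.342, so H* = 98.
Substitute into dH/dt = 0: 1.09(1 - 98/271) = 0.0385L*.
The bracket is 0.638, giving L* = 0.696/0.0385 = 18.1.

H* ≈ 98, L* ≈ 18.1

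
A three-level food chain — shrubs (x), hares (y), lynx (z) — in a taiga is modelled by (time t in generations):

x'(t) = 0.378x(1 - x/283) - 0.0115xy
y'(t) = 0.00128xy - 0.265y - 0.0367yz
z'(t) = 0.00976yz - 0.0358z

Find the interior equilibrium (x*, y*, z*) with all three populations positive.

x* ≈ 251, y* ≈ 3.67, z* ≈ 1.55

From dz/dt = 0: 0.00976y* = 0.0358, so y* = 3.67.
From dx/dt = 0: 0.378(1 - x*/283) = 0.0115·3.67, giving x* = 283·(1 - 0.112) = 251.
From dy/dt = 0: 0.00128·251 - 0.265 = 0.0367z*, so z* = 0.0568/0.0367 = 1.55.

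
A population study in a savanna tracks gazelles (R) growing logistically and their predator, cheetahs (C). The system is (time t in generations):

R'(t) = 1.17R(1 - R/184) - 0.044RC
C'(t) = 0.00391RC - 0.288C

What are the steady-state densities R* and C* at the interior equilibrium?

From dC/dt = 0 with C > 0: 0.00391R* = 0.288, so R* = 73.7.
Substitute into dR/dt = 0: 1.17(1 - 73.7/184) = 0.044C*.
The bracket is 0.6, giving C* = 0.702/0.044 = 15.9.

R* ≈ 73.7, C* ≈ 15.9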